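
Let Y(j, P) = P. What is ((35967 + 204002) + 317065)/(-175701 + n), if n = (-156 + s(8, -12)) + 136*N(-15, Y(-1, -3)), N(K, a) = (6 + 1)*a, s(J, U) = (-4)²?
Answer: -557034/178697 ≈ -3.1172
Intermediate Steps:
s(J, U) = 16
N(K, a) = 7*a
n = -2996 (n = (-156 + 16) + 136*(7*(-3)) = -140 + 136*(-21) = -140 - 2856 = -2996)
((35967 + 204002) + 317065)/(-175701 + n) = ((35967 + 204002) + 317065)/(-175701 - 2996) = (239969 + 317065)/(-178697) = 557034*(-1/178697) = -557034/178697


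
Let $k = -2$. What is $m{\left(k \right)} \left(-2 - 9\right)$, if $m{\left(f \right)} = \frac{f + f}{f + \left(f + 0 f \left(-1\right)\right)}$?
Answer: $-11$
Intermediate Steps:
$m{\left(f \right)} = 1$ ($m{\left(f \right)} = \frac{2 f}{f + \left(f + 0 \left(- f\right)\right)} = \frac{2 f}{f + \left(f + 0\right)} = \frac{2 f}{f + f} = \frac{2 f}{2 f} = 2 f \frac{1}{2 f} = 1$)
$m{\left(k \right)} \left(-2 - 9\right) = 1 \left(-2 - 9\right) = 1 \left(-11\right) = -11$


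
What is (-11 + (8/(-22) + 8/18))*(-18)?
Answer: 2162/11 ≈ 196.55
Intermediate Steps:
(-11 + (8/(-22) + 8/18))*(-18) = (-11 + (8*(-1/22) + 8*(1/18)))*(-18) = (-11 + (-4/11 + 4/9))*(-18) = (-11 + 8/99)*(-18) = -1081/99*(-18) = 2162/11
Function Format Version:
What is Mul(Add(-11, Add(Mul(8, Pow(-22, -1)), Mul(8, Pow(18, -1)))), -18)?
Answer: Rational(2162, 11) ≈ 196.55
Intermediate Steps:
Mul(Add(-11, Add(Mul(8, Pow(-22, -1)), Mul(8, Pow(18, -1)))), -18) = Mul(Add(-11, Add(Mul(8, Rational(-1, 22)), Mul(8, Rational(1, 18)))), -18) = Mul(Add(-11, Add(Rational(-4, 11), Rational(4, 9))), -18) = Mul(Add(-11, Rational(8, 99)), -18) = Mul(Rational(-1081, 99), -18) = Rational(2162, 11)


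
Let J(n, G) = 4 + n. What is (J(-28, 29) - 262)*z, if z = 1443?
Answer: -412698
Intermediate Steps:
(J(-28, 29) - 262)*z = ((4 - 28) - 262)*1443 = (-24 - 262)*1443 = -286*1443 = -412698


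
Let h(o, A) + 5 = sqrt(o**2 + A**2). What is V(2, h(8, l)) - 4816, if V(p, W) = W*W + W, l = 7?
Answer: -4683 - 9*sqrt(113) ≈ -4778.7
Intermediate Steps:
h(o, A) = -5 + sqrt(A**2 + o**2) (h(o, A) = -5 + sqrt(o**2 + A**2) = -5 + sqrt(A**2 + o**2))
V(p, W) = W + W**2 (V(p, W) = W**2 + W = W + W**2)
V(2, h(8, l)) - 4816 = (-5 + sqrt(7**2 + 8**2))*(1 + (-5 + sqrt(7**2 + 8**2))) - 4816 = (-5 + sqrt(49 + 64))*(1 + (-5 + sqrt(49 + 64))) - 4816 = (-5 + sqrt(113))*(1 + (-5 + sqrt(113))) - 4816 = (-5 + sqrt(113))*(-4 + sqrt(113)) - 4816 = -4816 + (-5 + sqrt(113))*(-4 + sqrt(113))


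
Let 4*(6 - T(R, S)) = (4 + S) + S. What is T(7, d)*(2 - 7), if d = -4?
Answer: -35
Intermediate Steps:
T(R, S) = 5 - S/2 (T(R, S) = 6 - ((4 + S) + S)/4 = 6 - (4 + 2*S)/4 = 6 + (-1 - S/2) = 5 - S/2)
T(7, d)*(2 - 7) = (5 - ½*(-4))*(2 - 7) = (5 + 2)*(-5) = 7*(-5) = -35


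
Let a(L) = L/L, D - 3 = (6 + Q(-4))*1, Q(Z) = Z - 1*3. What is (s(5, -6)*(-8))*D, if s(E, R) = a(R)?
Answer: -16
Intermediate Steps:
Q(Z) = -3 + Z (Q(Z) = Z - 3 = -3 + Z)
D = 2 (D = 3 + (6 + (-3 - 4))*1 = 3 + (6 - 7)*1 = 3 - 1*1 = 3 - 1 = 2)
a(L) = 1
s(E, R) = 1
(s(5, -6)*(-8))*D = (1*(-8))*2 = -8*2 = -16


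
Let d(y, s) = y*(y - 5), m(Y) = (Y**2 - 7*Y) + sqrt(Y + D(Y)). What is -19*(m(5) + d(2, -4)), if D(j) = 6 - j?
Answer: 304 - 19*sqrt(6) ≈ 257.46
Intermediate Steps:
m(Y) = sqrt(6) + Y**2 - 7*Y (m(Y) = (Y**2 - 7*Y) + sqrt(Y + (6 - Y)) = (Y**2 - 7*Y) + sqrt(6) = sqrt(6) + Y**2 - 7*Y)
d(y, s) = y*(-5 + y)
-19*(m(5) + d(2, -4)) = -19*((sqrt(6) + 5**2 - 7*5) + 2*(-5 + 2)) = -19*((sqrt(6) + 25 - 35) + 2*(-3)) = -19*((-10 + sqrt(6)) - 6) = -19*(-16 + sqrt(6)) = 304 - 19*sqrt(6)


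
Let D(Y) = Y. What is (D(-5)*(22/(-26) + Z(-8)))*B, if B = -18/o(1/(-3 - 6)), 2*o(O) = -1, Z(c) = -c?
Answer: -16740/13 ≈ -1287.7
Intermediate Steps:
o(O) = -1/2 (o(O) = (1/2)*(-1) = -1/2)
B = 36 (B = -18/(-1/2) = -18*(-2) = 36)
(D(-5)*(22/(-26) + Z(-8)))*B = -5*(22/(-26) - 1*(-8))*36 = -5*(22*(-1/26) + 8)*36 = -5*(-11/13 + 8)*36 = -5*93/13*36 = -465/13*36 = -16740/13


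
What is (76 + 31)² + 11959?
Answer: 23408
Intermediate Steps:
(76 + 31)² + 11959 = 107² + 11959 = 11449 + 11959 = 23408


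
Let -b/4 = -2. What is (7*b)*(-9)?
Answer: -504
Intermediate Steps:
b = 8 (b = -4*(-2) = 8)
(7*b)*(-9) = (7*8)*(-9) = 56*(-9) = -504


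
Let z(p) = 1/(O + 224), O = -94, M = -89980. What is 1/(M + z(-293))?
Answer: -130/11697399 ≈ -1.1114e-5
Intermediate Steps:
z(p) = 1/130 (z(p) = 1/(-94 + 224) = 1/130)
1/(M + z(-293)) = 1/(-89980 + 1/130) = 1/(-11697399/130) = -130/11697399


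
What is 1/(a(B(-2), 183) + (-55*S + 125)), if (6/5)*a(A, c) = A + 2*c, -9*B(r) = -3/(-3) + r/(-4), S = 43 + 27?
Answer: -36/123125 ≈ -0.00029239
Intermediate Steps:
S = 70
B(r) = -1/9 + r/36 (B(r) = -(-3/(-3) + r/(-4))/9 = -(-3*(-1/3) + r*(-1/4))/9 = -(1 - r/4)/9 = -1/9 + r/36)
a(A, c) = 5*c/3 + 5*A/6 (a(A, c) = 5*(A + 2*c)/6 = 5*c/3 + 5*A/6)
1/(a(B(-2), 183) + (-55*S + 125)) = 1/(((5/3)*183 + 5*(-1/9 + (1/36)*(-2))/6) + (-55*70 + 125)) = 1/((305 + 5*(-1/9 - 1/18)/6) + (-3850 + 125)) = 1/((305 + (5/6)*(-1/6)) - 3725) = 1/((305 - 5/36) - 3725) = 1/(10975/36 - 3725) = 1/(-123125/36) = -36/123125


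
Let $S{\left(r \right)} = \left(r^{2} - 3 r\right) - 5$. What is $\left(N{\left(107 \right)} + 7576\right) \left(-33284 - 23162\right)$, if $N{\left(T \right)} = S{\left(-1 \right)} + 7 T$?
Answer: $-469856504$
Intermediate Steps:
$S{\left(r \right)} = -5 + r^{2} - 3 r$
$N{\left(T \right)} = -1 + 7 T$ ($N{\left(T \right)} = \left(-5 + \left(-1\right)^{2} - -3\right) + 7 T = \left(-5 + 1 + 3\right) + 7 T = -1 + 7 T$)
$\left(N{\left(107 \right)} + 7576\right) \left(-33284 - 23162\right) = \left(\left(-1 + 7 \cdot 107\right) + 7576\right) \left(-33284 - 23162\right) = \left(\left(-1 + 749\right) + 7576\right) \left(-56446\right) = \left(748 + 7576\right) \left(-56446\right) = 8324 \left(-56446\right) = -469856504$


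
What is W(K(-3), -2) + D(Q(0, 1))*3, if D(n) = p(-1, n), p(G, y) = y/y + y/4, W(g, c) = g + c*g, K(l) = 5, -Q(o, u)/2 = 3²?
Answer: -31/2 ≈ -15.500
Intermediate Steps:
Q(o, u) = -18 (Q(o, u) = -2*3² = -2*9 = -18)
p(G, y) = 1 + y/4 (p(G, y) = 1 + y*(¼) = 1 + y/4)
D(n) = 1 + n/4
W(K(-3), -2) + D(Q(0, 1))*3 = 5*(1 - 2) + (1 + (¼)*(-18))*3 = 5*(-1) + (1 - 9/2)*3 = -5 - 7/2*3 = -5 - 21/2 = -31/2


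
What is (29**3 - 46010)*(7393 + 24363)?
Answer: -686596476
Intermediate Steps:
(29**3 - 46010)*(7393 + 24363) = (24389 - 46010)*31756 = -21621*31756 = -686596476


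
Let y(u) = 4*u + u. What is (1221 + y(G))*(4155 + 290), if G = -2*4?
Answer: 5249545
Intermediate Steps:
G = -8
y(u) = 5*u
(1221 + y(G))*(4155 + 290) = (1221 + 5*(-8))*(4155 + 290) = (1221 - 40)*4445 = 1181*4445 = 5249545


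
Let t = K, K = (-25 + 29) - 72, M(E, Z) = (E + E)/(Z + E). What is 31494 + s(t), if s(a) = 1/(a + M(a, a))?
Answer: 2110097/67 ≈ 31494.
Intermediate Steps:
M(E, Z) = 2*E/(E + Z) (M(E, Z) = (2*E)/(E + Z) = 2*E/(E + Z))
K = -68 (K = 4 - 72 = -68)
t = -68
s(a) = 1/(1 + a) (s(a) = 1/(a + 2*a/(a + a)) = 1/(a + 2*a/((2*a))) = 1/(a + 2*a*(1/(2*a))) = 1/(a + 1) = 1/(1 + a))
31494 + s(t) = 31494 + 1/(1 - 68) = 31494 + 1/(-67) = 31494 - 1/67 = 2110097/67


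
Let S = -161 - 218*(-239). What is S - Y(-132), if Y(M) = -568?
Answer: 52509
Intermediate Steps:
S = 51941 (S = -161 + 52102 = 51941)
S - Y(-132) = 51941 - 1*(-568) = 51941 + 568 = 52509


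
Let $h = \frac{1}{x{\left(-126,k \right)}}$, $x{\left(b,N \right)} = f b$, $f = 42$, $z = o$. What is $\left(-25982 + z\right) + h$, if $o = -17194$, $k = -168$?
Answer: $- \frac{228487393}{5292} \approx -43176.0$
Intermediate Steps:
$z = -17194$
$x{\left(b,N \right)} = 42 b$
$h = - \frac{1}{5292}$ ($h = \frac{1}{42 \left(-126\right)} = \frac{1}{-5292} = - \frac{1}{5292} \approx -0.00018896$)
$\left(-25982 + z\right) + h = \left(-25982 - 17194\right) - \frac{1}{5292} = -43176 - \frac{1}{5292} = - \frac{228487393}{5292}$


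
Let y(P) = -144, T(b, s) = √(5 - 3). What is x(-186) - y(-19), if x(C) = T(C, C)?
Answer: 144 + √2 ≈ 145.41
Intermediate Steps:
T(b, s) = √2
x(C) = √2
x(-186) - y(-19) = √2 - 1*(-144) = √2 + 144 = 144 + √2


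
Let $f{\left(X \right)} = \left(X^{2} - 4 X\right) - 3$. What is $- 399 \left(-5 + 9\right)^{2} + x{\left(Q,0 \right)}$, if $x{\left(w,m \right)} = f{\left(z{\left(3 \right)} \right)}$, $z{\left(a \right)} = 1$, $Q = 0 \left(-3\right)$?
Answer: $-6390$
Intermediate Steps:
$Q = 0$
$f{\left(X \right)} = -3 + X^{2} - 4 X$
$x{\left(w,m \right)} = -6$ ($x{\left(w,m \right)} = -3 + 1^{2} - 4 = -3 + 1 - 4 = -6$)
$- 399 \left(-5 + 9\right)^{2} + x{\left(Q,0 \right)} = - 399 \left(-5 + 9\right)^{2} - 6 = - 399 \cdot 4^{2} - 6 = \left(-399\right) 16 - 6 = -6384 - 6 = -6390$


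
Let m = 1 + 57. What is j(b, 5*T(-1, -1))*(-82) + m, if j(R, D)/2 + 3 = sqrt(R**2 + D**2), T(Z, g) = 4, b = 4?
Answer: 550 - 656*sqrt(26) ≈ -2795.0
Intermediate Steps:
m = 58
j(R, D) = -6 + 2*sqrt(D**2 + R**2) (j(R, D) = -6 + 2*sqrt(R**2 + D**2) = -6 + 2*sqrt(D**2 + R**2))
j(b, 5*T(-1, -1))*(-82) + m = (-6 + 2*sqrt((5*4)**2 + 4**2))*(-82) + 58 = (-6 + 2*sqrt(20**2 + 16))*(-82) + 58 = (-6 + 2*sqrt(400 + 16))*(-82) + 58 = (-6 + 2*sqrt(416))*(-82) + 58 = (-6 + 2*(4*sqrt(26)))*(-82) + 58 = (-6 + 8*sqrt(26))*(-82) + 58 = (492 - 656*sqrt(26)) + 58 = 550 - 656*sqrt(26)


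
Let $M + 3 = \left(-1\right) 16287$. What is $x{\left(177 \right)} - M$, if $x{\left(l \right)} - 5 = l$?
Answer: $16472$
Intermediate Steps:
$M = -16290$ ($M = -3 - 16287 = -16290$)
$x{\left(l \right)} = 5 + l$
$x{\left(177 \right)} - M = \left(5 + 177\right) - -16290 = 182 + 16290 = 16472$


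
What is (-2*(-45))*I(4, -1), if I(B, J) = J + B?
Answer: 270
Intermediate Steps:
I(B, J) = B + J
(-2*(-45))*I(4, -1) = (-2*(-45))*(4 - 1) = 90*3 = 270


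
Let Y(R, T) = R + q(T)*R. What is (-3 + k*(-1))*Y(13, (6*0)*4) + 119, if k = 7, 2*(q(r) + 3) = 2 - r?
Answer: 249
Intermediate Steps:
q(r) = -2 - r/2 (q(r) = -3 + (2 - r)/2 = -3 + (1 - r/2) = -2 - r/2)
Y(R, T) = R + R*(-2 - T/2) (Y(R, T) = R + (-2 - T/2)*R = R + R*(-2 - T/2))
(-3 + k*(-1))*Y(13, (6*0)*4) + 119 = (-3 + 7*(-1))*(-1/2*13*(2 + (6*0)*4)) + 119 = (-3 - 7)*(-1/2*13*(2 + 0*4)) + 119 = -(-5)*13*(2 + 0) + 119 = -(-5)*13*2 + 119 = -10*(-13) + 119 = 130 + 119 = 249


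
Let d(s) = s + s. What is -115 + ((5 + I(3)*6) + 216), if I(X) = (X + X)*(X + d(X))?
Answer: 430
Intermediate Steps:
d(s) = 2*s
I(X) = 6*X² (I(X) = (X + X)*(X + 2*X) = (2*X)*(3*X) = 6*X²)
-115 + ((5 + I(3)*6) + 216) = -115 + ((5 + (6*3²)*6) + 216) = -115 + ((5 + (6*9)*6) + 216) = -115 + ((5 + 54*6) + 216) = -115 + ((5 + 324) + 216) = -115 + (329 + 216) = -115 + 545 = 430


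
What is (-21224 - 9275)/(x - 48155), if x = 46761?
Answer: 30499/1394 ≈ 21.879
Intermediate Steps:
(-21224 - 9275)/(x - 48155) = (-21224 - 9275)/(46761 - 48155) = -30499/(-1394) = -30499*(-1/1394) = 30499/1394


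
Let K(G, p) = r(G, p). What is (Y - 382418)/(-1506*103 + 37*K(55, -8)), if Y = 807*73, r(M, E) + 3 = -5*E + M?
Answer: 323507/151714 ≈ 2.1323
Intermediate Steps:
r(M, E) = -3 + M - 5*E (r(M, E) = -3 + (-5*E + M) = -3 + (M - 5*E) = -3 + M - 5*E)
K(G, p) = -3 + G - 5*p
Y = 58911
(Y - 382418)/(-1506*103 + 37*K(55, -8)) = (58911 - 382418)/(-1506*103 + 37*(-3 + 55 - 5*(-8))) = -323507/(-155118 + 37*(-3 + 55 + 40)) = -323507/(-155118 + 37*92) = -323507/(-155118 + 3404) = -323507/(-151714) = -323507*(-1/151714) = 323507/151714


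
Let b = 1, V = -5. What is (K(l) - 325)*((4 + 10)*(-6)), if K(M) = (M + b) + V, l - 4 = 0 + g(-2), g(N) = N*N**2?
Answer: 27972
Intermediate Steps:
g(N) = N**3
l = -4 (l = 4 + (0 + (-2)**3) = 4 + (0 - 8) = 4 - 8 = -4)
K(M) = -4 + M (K(M) = (M + 1) - 5 = (1 + M) - 5 = -4 + M)
(K(l) - 325)*((4 + 10)*(-6)) = ((-4 - 4) - 325)*((4 + 10)*(-6)) = (-8 - 325)*(14*(-6)) = -333*(-84) = 27972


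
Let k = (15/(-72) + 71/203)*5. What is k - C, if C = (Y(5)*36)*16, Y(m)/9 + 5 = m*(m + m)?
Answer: -1136536715/4872 ≈ -2.3328e+5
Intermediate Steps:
Y(m) = -45 + 18*m**2 (Y(m) = -45 + 9*(m*(m + m)) = -45 + 9*(m*(2*m)) = -45 + 9*(2*m**2) = -45 + 18*m**2)
k = 3445/4872 (k = (15*(-1/72) + 71*(1/203))*5 = (-5/24 + 71/203)*5 = (689/4872)*5 = 3445/4872 ≈ 0.70710)
C = 233280 (C = ((-45 + 18*5**2)*36)*16 = ((-45 + 18*25)*36)*16 = ((-45 + 450)*36)*16 = (405*36)*16 = 14580*16 = 233280)
k - C = 3445/4872 - 1*233280 = 3445/4872 - 233280 = -1136536715/4872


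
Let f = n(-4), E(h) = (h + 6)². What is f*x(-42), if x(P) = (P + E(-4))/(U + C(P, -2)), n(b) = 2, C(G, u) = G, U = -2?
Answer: 19/11 ≈ 1.7273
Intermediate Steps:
E(h) = (6 + h)²
f = 2
x(P) = (4 + P)/(-2 + P) (x(P) = (P + (6 - 4)²)/(-2 + P) = (P + 2²)/(-2 + P) = (P + 4)/(-2 + P) = (4 + P)/(-2 + P))
f*x(-42) = 2*((4 - 42)/(-2 - 42)) = 2*(-38/(-44)) = 2*(-1/44*(-38)) = 2*(19/22) = 19/11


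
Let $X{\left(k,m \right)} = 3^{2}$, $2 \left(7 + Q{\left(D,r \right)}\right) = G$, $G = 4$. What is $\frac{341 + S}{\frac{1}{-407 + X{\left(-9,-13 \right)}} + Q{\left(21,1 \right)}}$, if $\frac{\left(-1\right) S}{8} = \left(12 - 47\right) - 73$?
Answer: $- \frac{479590}{1991} \approx -240.88$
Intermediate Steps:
$Q{\left(D,r \right)} = -5$ ($Q{\left(D,r \right)} = -7 + \frac{1}{2} \cdot 4 = -7 + 2 = -5$)
$S = 864$ ($S = - 8 \left(\left(12 - 47\right) - 73\right) = - 8 \left(-35 - 73\right) = \left(-8\right) \left(-108\right) = 864$)
$X{\left(k,m \right)} = 9$
$\frac{341 + S}{\frac{1}{-407 + X{\left(-9,-13 \right)}} + Q{\left(21,1 \right)}} = \frac{341 + 864}{\frac{1}{-407 + 9} - 5} = \frac{1205}{\frac{1}{-398} - 5} = \frac{1205}{- \frac{1}{398} - 5} = \frac{1205}{- \frac{1991}{398}} = 1205 \left(- \frac{398}{1991}\right) = - \frac{479590}{1991}$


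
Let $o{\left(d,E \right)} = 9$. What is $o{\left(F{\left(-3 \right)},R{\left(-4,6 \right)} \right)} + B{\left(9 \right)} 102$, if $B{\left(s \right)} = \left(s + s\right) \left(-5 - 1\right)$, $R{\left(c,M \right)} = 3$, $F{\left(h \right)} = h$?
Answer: $-11007$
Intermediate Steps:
$B{\left(s \right)} = - 12 s$ ($B{\left(s \right)} = 2 s \left(-6\right) = - 12 s$)
$o{\left(F{\left(-3 \right)},R{\left(-4,6 \right)} \right)} + B{\left(9 \right)} 102 = 9 + \left(-12\right) 9 \cdot 102 = 9 - 11016 = -11007$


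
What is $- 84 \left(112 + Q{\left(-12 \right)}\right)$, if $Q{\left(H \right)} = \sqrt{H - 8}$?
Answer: $-9408 - 168 i \sqrt{5} \approx -9408.0 - 375.66 i$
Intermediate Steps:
$Q{\left(H \right)} = \sqrt{-8 + H}$
$- 84 \left(112 + Q{\left(-12 \right)}\right) = - 84 \left(112 + \sqrt{-8 - 12}\right) = - 84 \left(112 + \sqrt{-20}\right) = - 84 \left(112 + 2 i \sqrt{5}\right) = -9408 - 168 i \sqrt{5}$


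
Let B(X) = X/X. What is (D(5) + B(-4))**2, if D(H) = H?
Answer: 36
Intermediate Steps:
B(X) = 1
(D(5) + B(-4))**2 = (5 + 1)**2 = 6**2 = 36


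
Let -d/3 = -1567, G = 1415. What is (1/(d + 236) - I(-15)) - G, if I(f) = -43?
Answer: -6773563/4937 ≈ -1372.0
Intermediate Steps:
d = 4701 (d = -3*(-1567) = 4701)
(1/(d + 236) - I(-15)) - G = (1/(4701 + 236) - 1*(-43)) - 1*1415 = (1/4937 + 43) - 1415 = 212292/4937 - 1415 = -6773563/4937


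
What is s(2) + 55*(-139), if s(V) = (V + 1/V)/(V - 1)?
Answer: -15285/2 ≈ -7642.5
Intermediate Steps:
s(V) = (V + 1/V)/(-1 + V)
s(2) + 55*(-139) = (1 + 2**2)/(2*(-1 + 2)) + 55*(-139) = (1/2)*(1 + 4)/1 - 7645 = (1/2)*1*5 - 7645 = 5/2 - 7645 = -15285/2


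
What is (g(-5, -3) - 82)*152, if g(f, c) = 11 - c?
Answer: -10336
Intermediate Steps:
(g(-5, -3) - 82)*152 = ((11 - 1*(-3)) - 82)*152 = ((11 + 3) - 82)*152 = (14 - 82)*152 = -68*152 = -10336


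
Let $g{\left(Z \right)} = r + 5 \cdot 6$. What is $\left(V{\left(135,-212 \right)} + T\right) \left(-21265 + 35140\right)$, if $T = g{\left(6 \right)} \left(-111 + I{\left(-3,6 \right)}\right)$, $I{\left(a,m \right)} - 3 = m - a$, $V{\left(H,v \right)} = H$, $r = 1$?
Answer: $-40709250$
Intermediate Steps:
$g{\left(Z \right)} = 31$ ($g{\left(Z \right)} = 1 + 5 \cdot 6 = 1 + 30 = 31$)
$I{\left(a,m \right)} = 3 + m - a$ ($I{\left(a,m \right)} = 3 - \left(a - m\right) = 3 + m - a$)
$T = -3069$ ($T = 31 \left(-111 + \left(3 + 6 - -3\right)\right) = 31 \left(-111 + \left(3 + 6 + 3\right)\right) = 31 \left(-111 + 12\right) = 31 \left(-99\right) = -3069$)
$\left(V{\left(135,-212 \right)} + T\right) \left(-21265 + 35140\right) = \left(135 - 3069\right) \left(-21265 + 35140\right) = \left(-2934\right) 13875 = -40709250$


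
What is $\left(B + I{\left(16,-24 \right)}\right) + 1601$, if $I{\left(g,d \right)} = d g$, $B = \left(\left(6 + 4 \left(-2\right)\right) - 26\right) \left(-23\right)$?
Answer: $1861$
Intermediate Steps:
$B = 644$ ($B = \left(\left(6 - 8\right) - 26\right) \left(-23\right) = \left(-2 - 26\right) \left(-23\right) = \left(-28\right) \left(-23\right) = 644$)
$\left(B + I{\left(16,-24 \right)}\right) + 1601 = \left(644 - 384\right) + 1601 = 260 + 1601 = 1861$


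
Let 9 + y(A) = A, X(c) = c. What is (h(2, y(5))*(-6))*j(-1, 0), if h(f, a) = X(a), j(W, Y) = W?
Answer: -24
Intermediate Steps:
y(A) = -9 + A
h(f, a) = a
(h(2, y(5))*(-6))*j(-1, 0) = ((-9 + 5)*(-6))*(-1) = -4*(-6)*(-1) = 24*(-1) = -24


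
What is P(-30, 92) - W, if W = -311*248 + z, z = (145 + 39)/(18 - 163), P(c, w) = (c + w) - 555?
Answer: 11112259/145 ≈ 76636.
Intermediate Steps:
P(c, w) = -555 + c + w
z = -184/145 (z = 184/(-145) = 184*(-1/145) = -184/145 ≈ -1.2690)
W = -11183744/145 (W = -311*248 - 184/145 = -77128 - 184/145 = -11183744/145 ≈ -77129.)
P(-30, 92) - W = (-555 - 30 + 92) - 1*(-11183744/145) = -493 + 11183744/145 = 11112259/145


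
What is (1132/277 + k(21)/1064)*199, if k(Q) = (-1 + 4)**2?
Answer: 240181259/294728 ≈ 814.92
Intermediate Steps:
k(Q) = 9 (k(Q) = 3**2 = 9)
(1132/277 + k(21)/1064)*199 = (1132/277 + 9/1064)*199 = (1206941/294728)*199 = 240181259/294728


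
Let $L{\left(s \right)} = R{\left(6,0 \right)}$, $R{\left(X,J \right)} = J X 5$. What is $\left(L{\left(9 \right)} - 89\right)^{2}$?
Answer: $7921$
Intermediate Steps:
$R{\left(X,J \right)} = 5 J X$
$L{\left(s \right)} = 0$ ($L{\left(s \right)} = 5 \cdot 0 \cdot 6 = 0$)
$\left(L{\left(9 \right)} - 89\right)^{2} = \left(0 - 89\right)^{2} = \left(-89\right)^{2} = 7921$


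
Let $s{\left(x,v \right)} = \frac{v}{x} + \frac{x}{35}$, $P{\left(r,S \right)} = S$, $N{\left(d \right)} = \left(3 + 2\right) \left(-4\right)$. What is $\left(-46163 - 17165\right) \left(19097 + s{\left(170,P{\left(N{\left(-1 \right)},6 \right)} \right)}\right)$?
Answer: $- \frac{719762363328}{595} \approx -1.2097 \cdot 10^{9}$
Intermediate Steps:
$N{\left(d \right)} = -20$ ($N{\left(d \right)} = 5 \left(-4\right) = -20$)
$s{\left(x,v \right)} = \frac{x}{35} + \frac{v}{x}$ ($s{\left(x,v \right)} = \frac{v}{x} + x \frac{1}{35} = \frac{v}{x} + \frac{x}{35} = \frac{x}{35} + \frac{v}{x}$)
$\left(-46163 - 17165\right) \left(19097 + s{\left(170,P{\left(N{\left(-1 \right)},6 \right)} \right)}\right) = \left(-46163 - 17165\right) \left(19097 + \left(\frac{1}{35} \cdot 170 + \frac{6}{170}\right)\right) = - 63328 \left(19097 + \left(\frac{34}{7} + 6 \cdot \frac{1}{170}\right)\right) = - 63328 \left(19097 + \left(\frac{34}{7} + \frac{3}{85}\right)\right) = - 63328 \left(19097 + \frac{2911}{595}\right) = \left(-63328\right) \frac{11365626}{595} = - \frac{719762363328}{595}$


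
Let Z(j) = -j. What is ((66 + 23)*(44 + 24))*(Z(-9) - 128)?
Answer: -720188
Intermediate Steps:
((66 + 23)*(44 + 24))*(Z(-9) - 128) = ((66 + 23)*(44 + 24))*(-1*(-9) - 128) = (89*68)*(9 - 128) = 6052*(-119) = -720188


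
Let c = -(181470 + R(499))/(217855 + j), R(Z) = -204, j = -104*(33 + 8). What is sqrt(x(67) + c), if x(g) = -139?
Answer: I*sqrt(14467237665)/10171 ≈ 11.826*I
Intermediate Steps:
j = -4264 (j = -104*41 = -4264)
c = -60422/71197 (c = -(181470 - 204)/(217855 - 4264) = -181266/213591 = -1*60422/71197 = -60422/71197 ≈ -0.84866)
sqrt(x(67) + c) = sqrt(-139 - 60422/71197) = sqrt(-9956805/71197) = I*sqrt(14467237665)/10171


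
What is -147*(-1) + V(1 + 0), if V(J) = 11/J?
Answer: 158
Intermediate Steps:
-147*(-1) + V(1 + 0) = -147*(-1) + 11/(1 + 0) = 147 + 11/1 = 147 + 11*1 = 147 + 11 = 158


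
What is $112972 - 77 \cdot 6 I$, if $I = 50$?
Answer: $89872$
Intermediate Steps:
$112972 - 77 \cdot 6 I = 112972 - 77 \cdot 6 \cdot 50 = 112972 - 462 \cdot 50 = 112972 - 23100 = 89872$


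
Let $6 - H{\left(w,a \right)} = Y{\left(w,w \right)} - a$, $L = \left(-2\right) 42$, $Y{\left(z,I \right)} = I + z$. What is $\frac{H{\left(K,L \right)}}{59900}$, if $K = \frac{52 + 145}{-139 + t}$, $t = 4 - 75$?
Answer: $- \frac{7993}{6289500} \approx -0.0012708$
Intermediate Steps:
$t = -71$
$K = - \frac{197}{210}$ ($K = \frac{52 + 145}{-139 - 71} = \frac{197}{-210} = 197 \left(- \frac{1}{210}\right) = - \frac{197}{210} \approx -0.9381$)
$L = -84$
$H{\left(w,a \right)} = 6 + a - 2 w$ ($H{\left(w,a \right)} = 6 - \left(\left(w + w\right) - a\right) = 6 - \left(2 w - a\right) = 6 - \left(- a + 2 w\right) = 6 + \left(a - 2 w\right) = 6 + a - 2 w$)
$\frac{H{\left(K,L \right)}}{59900} = \frac{6 - 84 - - \frac{197}{105}}{59900} = \left(6 - 84 + \frac{197}{105}\right) \frac{1}{59900} = \left(- \frac{7993}{105}\right) \frac{1}{59900} = - \frac{7993}{6289500}$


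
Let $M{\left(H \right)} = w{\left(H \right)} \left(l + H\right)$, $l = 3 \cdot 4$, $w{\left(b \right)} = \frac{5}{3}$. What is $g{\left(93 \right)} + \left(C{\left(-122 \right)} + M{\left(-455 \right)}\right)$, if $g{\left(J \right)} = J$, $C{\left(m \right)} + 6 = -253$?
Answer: $- \frac{2713}{3} \approx -904.33$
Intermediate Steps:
$C{\left(m \right)} = -259$ ($C{\left(m \right)} = -6 - 253 = -259$)
$w{\left(b \right)} = \frac{5}{3}$ ($w{\left(b \right)} = 5 \cdot \frac{1}{3} = \frac{5}{3}$)
$l = 12$
$M{\left(H \right)} = 20 + \frac{5 H}{3}$ ($M{\left(H \right)} = \frac{5 \left(12 + H\right)}{3} = 20 + \frac{5 H}{3}$)
$g{\left(93 \right)} + \left(C{\left(-122 \right)} + M{\left(-455 \right)}\right) = 93 + \left(-259 + \left(20 + \frac{5}{3} \left(-455\right)\right)\right) = 93 + \left(-259 + \left(20 - \frac{2275}{3}\right)\right) = 93 - \frac{2992}{3} = - \frac{2713}{3}$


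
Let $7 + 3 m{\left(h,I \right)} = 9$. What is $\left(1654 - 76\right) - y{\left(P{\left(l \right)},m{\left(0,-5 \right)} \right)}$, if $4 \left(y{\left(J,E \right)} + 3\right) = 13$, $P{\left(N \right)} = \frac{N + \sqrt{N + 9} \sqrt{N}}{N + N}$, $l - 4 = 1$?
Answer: $\frac{6311}{4} \approx 1577.8$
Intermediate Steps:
$l = 5$ ($l = 4 + 1 = 5$)
$m{\left(h,I \right)} = \frac{2}{3}$ ($m{\left(h,I \right)} = - \frac{7}{3} + \frac{1}{3} \cdot 9 = - \frac{7}{3} + 3 = \frac{2}{3}$)
$P{\left(N \right)} = \frac{N + \sqrt{N} \sqrt{9 + N}}{2 N}$ ($P{\left(N \right)} = \frac{N + \sqrt{9 + N} \sqrt{N}}{2 N} = \left(N + \sqrt{N} \sqrt{9 + N}\right) \frac{1}{2 N} = \frac{N + \sqrt{N} \sqrt{9 + N}}{2 N}$)
$y{\left(J,E \right)} = \frac{1}{4}$ ($y{\left(J,E \right)} = -3 + \frac{1}{4} \cdot 13 = -3 + \frac{13}{4} = \frac{1}{4}$)
$\left(1654 - 76\right) - y{\left(P{\left(l \right)},m{\left(0,-5 \right)} \right)} = \left(1654 - 76\right) - \frac{1}{4} = 1578 - \frac{1}{4} = \frac{6311}{4}$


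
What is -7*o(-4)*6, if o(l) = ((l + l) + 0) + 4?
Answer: 168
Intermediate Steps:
o(l) = 4 + 2*l (o(l) = (2*l + 0) + 4 = 2*l + 4 = 4 + 2*l)
-7*o(-4)*6 = -7*(4 + 2*(-4))*6 = -7*(4 - 8)*6 = -7*(-4)*6 = 28*6 = 168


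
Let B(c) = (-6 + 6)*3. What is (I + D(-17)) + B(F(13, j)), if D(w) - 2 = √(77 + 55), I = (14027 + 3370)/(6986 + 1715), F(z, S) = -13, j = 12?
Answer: 34799/8701 + 2*√33 ≈ 15.489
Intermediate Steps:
B(c) = 0 (B(c) = 0*3 = 0)
I = 17397/8701 ≈ 1.9994
D(w) = 2 + 2*√33 (D(w) = 2 + √(77 + 55) = 2 + √132 = 2 + 2*√33)
(I + D(-17)) + B(F(13, j)) = (17397/8701 + (2 + 2*√33)) + 0 = (34799/8701 + 2*√33) + 0 = 34799/8701 + 2*√33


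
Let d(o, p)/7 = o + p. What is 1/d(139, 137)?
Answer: 1/1932 ≈ 0.00051760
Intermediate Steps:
d(o, p) = 7*o + 7*p (d(o, p) = 7*(o + p) = 7*o + 7*p)
1/d(139, 137) = 1/(7*139 + 7*137) = 1/(973 + 959) = 1/1932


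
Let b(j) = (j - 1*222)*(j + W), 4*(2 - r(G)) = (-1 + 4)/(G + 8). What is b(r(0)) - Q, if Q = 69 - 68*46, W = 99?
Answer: -19609431/1024 ≈ -19150.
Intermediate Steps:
r(G) = 2 - 3/(4*(8 + G)) (r(G) = 2 - (-1 + 4)/(4*(G + 8)) = 2 - 3/(4*(8 + G)))
Q = -3059 (Q = 69 - 3128 = -3059)
b(j) = (-222 + j)*(99 + j) (b(j) = (j - 1*222)*(j + 99) = (j - 222)*(99 + j) = (-222 + j)*(99 + j))
b(r(0)) - Q = (-21978 + ((61 + 8*0)/(4*(8 + 0)))² - 123*(61 + 8*0)/(4*(8 + 0))) - 1*(-3059) = (-21978 + ((¼)*(61 + 0)/8)² - 123*(61 + 0)/(4*8)) + 3059 = (-21978 + ((¼)*(⅛)*61)² - 123*61/(4*8)) + 3059 = (-21978 + (61/32)² - 123*61/32) + 3059 = (-21978 + 3721/1024 - 7503/32) + 3059 = -22741847/1024 + 3059 = -19609431/1024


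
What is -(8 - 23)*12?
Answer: 180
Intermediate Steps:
-(8 - 23)*12 = -(-15)*12 = -1*(-180) = 180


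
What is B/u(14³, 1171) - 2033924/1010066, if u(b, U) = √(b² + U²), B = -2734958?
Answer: -1016962/505033 - 2734958*√8900777/8900777 ≈ -918.73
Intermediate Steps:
u(b, U) = √(U² + b²)
B/u(14³, 1171) - 2033924/1010066 = -2734958/√(1171² + (14³)²) - 2033924/1010066 = -2734958/√(1371241 + 2744²) - 2033924*1/1010066 = -2734958/√(1371241 + 7529536) - 1016962/505033 = -2734958*√8900777/8900777 - 1016962/505033 = -1016962/505033 - 2734958*√8900777/8900777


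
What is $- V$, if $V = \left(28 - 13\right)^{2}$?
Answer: $-225$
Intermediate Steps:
$V = 225$ ($V = \left(28 + \left(-22 + 9\right)\right)^{2} = \left(28 - 13\right)^{2} = 15^{2} = 225$)
$- V = \left(-1\right) 225 = -225$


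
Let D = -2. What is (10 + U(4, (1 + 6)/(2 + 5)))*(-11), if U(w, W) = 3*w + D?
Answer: -220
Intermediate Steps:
U(w, W) = -2 + 3*w (U(w, W) = 3*w - 2 = -2 + 3*w)
(10 + U(4, (1 + 6)/(2 + 5)))*(-11) = (10 + (-2 + 3*4))*(-11) = (10 + (-2 + 12))*(-11) = (10 + 10)*(-11) = 20*(-11) = -220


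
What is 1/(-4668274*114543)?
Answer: -1/534718108782 ≈ -1.8701e-12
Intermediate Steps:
1/(-4668274*114543) = -1/4668274*1/114543 = -1/534718108782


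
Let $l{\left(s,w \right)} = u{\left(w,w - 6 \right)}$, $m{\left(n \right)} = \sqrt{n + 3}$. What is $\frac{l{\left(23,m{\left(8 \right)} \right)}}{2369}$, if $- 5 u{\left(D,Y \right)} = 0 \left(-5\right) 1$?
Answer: $0$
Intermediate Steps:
$u{\left(D,Y \right)} = 0$ ($u{\left(D,Y \right)} = - \frac{0 \left(-5\right) 1}{5} = - \frac{0 \cdot 1}{5} = \left(- \frac{1}{5}\right) 0 = 0$)
$m{\left(n \right)} = \sqrt{3 + n}$
$l{\left(s,w \right)} = 0$
$\frac{l{\left(23,m{\left(8 \right)} \right)}}{2369} = \frac{0}{2369} = 0 \cdot \frac{1}{2369} = 0$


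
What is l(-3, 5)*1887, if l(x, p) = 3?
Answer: 5661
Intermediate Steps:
l(-3, 5)*1887 = 3*1887 = 5661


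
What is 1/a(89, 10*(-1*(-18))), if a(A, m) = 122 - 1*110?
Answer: 1/12 ≈ 0.083333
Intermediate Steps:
a(A, m) = 12 (a(A, m) = 122 - 110 = 12)
1/a(89, 10*(-1*(-18))) = 1/12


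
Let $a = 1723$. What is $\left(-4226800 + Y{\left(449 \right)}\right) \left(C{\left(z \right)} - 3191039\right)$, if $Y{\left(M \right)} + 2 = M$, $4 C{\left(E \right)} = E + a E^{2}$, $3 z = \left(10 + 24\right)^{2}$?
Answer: $- \frac{2311427314659544}{9} \approx -2.5683 \cdot 10^{14}$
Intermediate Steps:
$z = \frac{1156}{3}$ ($z = \frac{\left(10 + 24\right)^{2}}{3} = \frac{34^{2}}{3} = \frac{1}{3} \cdot 1156 = \frac{1156}{3} \approx 385.33$)
$C{\left(E \right)} = \frac{E}{4} + \frac{1723 E^{2}}{4}$ ($C{\left(E \right)} = \frac{E + 1723 E^{2}}{4} = \frac{E}{4} + \frac{1723 E^{2}}{4}$)
$Y{\left(M \right)} = -2 + M$
$\left(-4226800 + Y{\left(449 \right)}\right) \left(C{\left(z \right)} - 3191039\right) = \left(-4226800 + \left(-2 + 449\right)\right) \left(\frac{1}{4} \cdot \frac{1156}{3} \left(1 + 1723 \cdot \frac{1156}{3}\right) - 3191039\right) = \left(-4226800 + 447\right) \left(\frac{1}{4} \cdot \frac{1156}{3} \left(1 + \frac{1991788}{3}\right) - 3191039\right) = - 4226353 \left(\frac{1}{4} \cdot \frac{1156}{3} \cdot \frac{1991791}{3} - 3191039\right) = - 4226353 \left(\frac{575627599}{9} - 3191039\right) = \left(-4226353\right) \frac{546908248}{9} = - \frac{2311427314659544}{9}$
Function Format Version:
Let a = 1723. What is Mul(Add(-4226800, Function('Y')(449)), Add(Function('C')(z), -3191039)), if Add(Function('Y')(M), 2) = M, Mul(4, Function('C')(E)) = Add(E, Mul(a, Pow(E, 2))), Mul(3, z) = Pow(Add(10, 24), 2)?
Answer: Rational(-2311427314659544, 9) ≈ -2.5683e+14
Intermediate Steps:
z = Rational(1156, 3) (z = Mul(Rational(1, 3), Pow(Add(10, 24), 2)) = Mul(Rational(1, 3), Pow(34, 2)) = Mul(Rational(1, 3), 1156) = Rational(1156, 3) ≈ 385.33)
Function('C')(E) = Add(Mul(Rational(1, 4), E), Mul(Rational(1723, 4), Pow(E, 2))) (Function('C')(E) = Mul(Rational(1, 4), Add(E, Mul(1723, Pow(E, 2)))) = Add(Mul(Rational(1, 4), E), Mul(Rational(1723, 4), Pow(E, 2))))
Function('Y')(M) = Add(-2, M)
Mul(Add(-4226800, Function('Y')(449)), Add(Function('C')(z), -3191039)) = Mul(Add(-4226800, Add(-2, 449)), Add(Mul(Rational(1, 4), Rational(1156, 3), Add(1, Mul(1723, Rational(1156, 3)))), -3191039)) = Mul(Add(-4226800, 447), Add(Mul(Rational(1, 4), Rational(1156, 3), Add(1, Rational(1991788, 3))), -3191039)) = Mul(-4226353, Add(Mul(Rational(1, 4), Rational(1156, 3), Rational(1991791, 3)), -3191039)) = Mul(-4226353, Add(Rational(575627599, 9), -3191039)) = Mul(-4226353, Rational(546908248, 9)) = Rational(-2311427314659544, 9)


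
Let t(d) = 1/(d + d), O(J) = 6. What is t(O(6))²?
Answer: 1/144 ≈ 0.0069444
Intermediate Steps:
t(d) = 1/(2*d)
t(O(6))² = ((½)/6)² = ((½)*(⅙))² = (1/12)² = 1/144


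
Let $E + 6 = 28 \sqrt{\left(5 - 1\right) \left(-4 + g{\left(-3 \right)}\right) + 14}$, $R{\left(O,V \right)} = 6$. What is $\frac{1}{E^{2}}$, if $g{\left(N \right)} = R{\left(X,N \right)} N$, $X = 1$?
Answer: $\frac{i}{4 \left(- 14495 i + 84 \sqrt{74}\right)} \approx -1.7205 \cdot 10^{-5} + 8.5767 \cdot 10^{-7} i$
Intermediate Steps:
$g{\left(N \right)} = 6 N$
$E = -6 + 28 i \sqrt{74}$ ($E = -6 + 28 \sqrt{\left(5 - 1\right) \left(-4 + 6 \left(-3\right)\right) + 14} = -6 + 28 \sqrt{4 \left(-4 - 18\right) + 14} = -6 + 28 \sqrt{4 \left(-22\right) + 14} = -6 + 28 \sqrt{-88 + 14} = -6 + 28 \sqrt{-74} = -6 + 28 i \sqrt{74} \approx -6.0 + 240.86 i$)
$\frac{1}{E^{2}} = \frac{1}{\left(-6 + 28 i \sqrt{74}\right)^{2}}$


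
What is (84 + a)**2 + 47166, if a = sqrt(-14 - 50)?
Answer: 54158 + 1344*I ≈ 54158.0 + 1344.0*I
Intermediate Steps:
a = 8*I (a = sqrt(-64) = 8*I ≈ 8.0*I)
(84 + a)**2 + 47166 = (84 + 8*I)**2 + 47166 = 47166 + (84 + 8*I)**2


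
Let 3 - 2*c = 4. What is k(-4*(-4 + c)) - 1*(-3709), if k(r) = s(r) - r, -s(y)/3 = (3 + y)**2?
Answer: 2368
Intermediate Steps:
c = -1/2 (c = 3/2 - 1/2*4 = 3/2 - 2 = -1/2 ≈ -0.50000)
s(y) = -3*(3 + y)**2
k(r) = -r - 3*(3 + r)**2 (k(r) = -3*(3 + r)**2 - r = -r - 3*(3 + r)**2)
k(-4*(-4 + c)) - 1*(-3709) = (-(-4)*(-4 - 1/2) - 3*(3 - 4*(-4 - 1/2))**2) - 1*(-3709) = (-(-4)*(-9)/2 - 3*(3 - 4*(-9/2))**2) + 3709 = (-1*18 - 3*(3 + 18)**2) + 3709 = (-18 - 3*21**2) + 3709 = (-18 - 3*441) + 3709 = (-18 - 1323) + 3709 = -1341 + 3709 = 2368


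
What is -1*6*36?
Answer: -216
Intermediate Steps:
-1*6*36 = -6*36 = -216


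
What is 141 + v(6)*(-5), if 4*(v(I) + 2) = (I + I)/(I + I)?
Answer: 599/4 ≈ 149.75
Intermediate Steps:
v(I) = -7/4 (v(I) = -2 + ((I + I)/(I + I))/4 = -2 + ((2*I)/((2*I)))/4 = -2 + ((2*I)*(1/(2*I)))/4 = -2 + (¼)*1 = -2 + ¼ = -7/4)
141 + v(6)*(-5) = 141 - 7/4*(-5) = 141 + 35/4 = 599/4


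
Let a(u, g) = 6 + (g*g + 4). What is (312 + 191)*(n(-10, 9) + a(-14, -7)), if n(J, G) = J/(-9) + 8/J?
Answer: 1342507/45 ≈ 29834.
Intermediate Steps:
n(J, G) = 8/J - J/9 (n(J, G) = J*(-1/9) + 8/J = -J/9 + 8/J = 8/J - J/9)
a(u, g) = 10 + g**2 (a(u, g) = 6 + (g**2 + 4) = 6 + (4 + g**2) = 10 + g**2)
(312 + 191)*(n(-10, 9) + a(-14, -7)) = (312 + 191)*((8/(-10) - 1/9*(-10)) + (10 + (-7)**2)) = 503*((8*(-1/10) + 10/9) + (10 + 49)) = 503*((-4/5 + 10/9) + 59) = 503*(14/45 + 59) = 503*(2669/45) = 1342507/45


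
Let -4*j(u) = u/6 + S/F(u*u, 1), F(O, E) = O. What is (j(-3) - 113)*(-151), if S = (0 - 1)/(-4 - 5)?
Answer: 11044895/648 ≈ 17045.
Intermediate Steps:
S = ⅑ (S = -1/(-9) = -1*(-⅑) = ⅑ ≈ 0.11111)
j(u) = -u/24 - 1/(36*u²) (j(u) = -(u/6 + 1/(9*((u*u))))/4 = -(u*(⅙) + 1/(9*(u²)))/4 = -(u/6 + 1/(9*u²))/4 = -u/24 - 1/(36*u²))
(j(-3) - 113)*(-151) = ((-1/24*(-3) - 1/36/(-3)²) - 113)*(-151) = ((⅛ - 1/36*⅑) - 113)*(-151) = ((⅛ - 1/324) - 113)*(-151) = (79/648 - 113)*(-151) = -73145/648*(-151) = 11044895/648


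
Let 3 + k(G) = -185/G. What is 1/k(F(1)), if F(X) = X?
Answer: -1/188 ≈ -0.0053191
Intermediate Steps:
k(G) = -3 - 185/G
1/k(F(1)) = 1/(-3 - 185/1) = 1/(-3 - 185*1) = 1/(-3 - 185) = 1/(-188) = -1/188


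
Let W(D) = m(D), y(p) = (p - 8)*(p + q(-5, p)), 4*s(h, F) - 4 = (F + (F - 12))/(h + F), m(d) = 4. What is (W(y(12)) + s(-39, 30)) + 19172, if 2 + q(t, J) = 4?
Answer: 57527/3 ≈ 19176.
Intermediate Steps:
q(t, J) = 2 (q(t, J) = -2 + 4 = 2)
s(h, F) = 1 + (-12 + 2*F)/(4*(F + h)) (s(h, F) = 1 + ((F + (F - 12))/(h + F))/4 = 1 + ((F + (-12 + F))/(F + h))/4 = 1 + ((-12 + 2*F)/(F + h))/4 = 1 + (-12 + 2*F)/(4*(F + h)))
y(p) = (-8 + p)*(2 + p) (y(p) = (p - 8)*(p + 2) = (-8 + p)*(2 + p))
W(D) = 4
(W(y(12)) + s(-39, 30)) + 19172 = (4 + (-3 - 39 + (3/2)*30)/(30 - 39)) + 19172 = (4 + (-3 - 39 + 45)/(-9)) + 19172 = (4 - ⅑*3) + 19172 = (4 - ⅓) + 19172 = 11/3 + 19172 = 57527/3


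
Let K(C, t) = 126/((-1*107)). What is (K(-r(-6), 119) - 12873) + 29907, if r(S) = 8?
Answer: 1822512/107 ≈ 17033.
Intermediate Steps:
K(C, t) = -126/107 (K(C, t) = 126/(-107) = 126*(-1/107) = -126/107)
(K(-r(-6), 119) - 12873) + 29907 = (-126/107 - 12873) + 29907 = -1377537/107 + 29907 = 1822512/107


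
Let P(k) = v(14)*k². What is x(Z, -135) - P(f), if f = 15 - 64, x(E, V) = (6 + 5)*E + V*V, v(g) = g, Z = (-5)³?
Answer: -16764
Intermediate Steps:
Z = -125
x(E, V) = V² + 11*E (x(E, V) = 11*E + V² = V² + 11*E)
f = -49
P(k) = 14*k²
x(Z, -135) - P(f) = ((-135)² + 11*(-125)) - 14*(-49)² = (18225 - 1375) - 14*2401 = 16850 - 1*33614 = 16850 - 33614 = -16764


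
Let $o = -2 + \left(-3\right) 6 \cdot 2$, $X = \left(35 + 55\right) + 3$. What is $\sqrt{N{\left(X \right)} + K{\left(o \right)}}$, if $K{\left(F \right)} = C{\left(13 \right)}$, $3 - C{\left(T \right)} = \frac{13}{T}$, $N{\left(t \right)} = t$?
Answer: $\sqrt{95} \approx 9.7468$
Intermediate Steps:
$X = 93$ ($X = 90 + 3 = 93$)
$C{\left(T \right)} = 3 - \frac{13}{T}$
$o = -38$ ($o = -2 - 36 = -38$)
$K{\left(F \right)} = 2$ ($K{\left(F \right)} = 3 - \frac{13}{13} = 3 - 1 = 2$)
$\sqrt{N{\left(X \right)} + K{\left(o \right)}} = \sqrt{93 + 2} = \sqrt{95}$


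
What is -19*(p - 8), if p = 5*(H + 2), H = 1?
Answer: -133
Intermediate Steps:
p = 15 (p = 5*(1 + 2) = 5*3 = 15)
-19*(p - 8) = -19*(15 - 8) = -19*7 = -133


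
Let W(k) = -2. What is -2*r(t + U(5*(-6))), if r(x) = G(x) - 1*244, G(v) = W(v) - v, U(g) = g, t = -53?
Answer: 326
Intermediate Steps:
G(v) = -2 - v
r(x) = -246 - x (r(x) = (-2 - x) - 1*244 = (-2 - x) - 244 = -246 - x)
-2*r(t + U(5*(-6))) = -2*(-246 - (-53 + 5*(-6))) = -2*(-246 - (-53 - 30)) = -2*(-246 - 1*(-83)) = -2*(-246 + 83) = -2*(-163) = 326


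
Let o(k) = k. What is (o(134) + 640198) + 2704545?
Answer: 3344877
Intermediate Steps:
(o(134) + 640198) + 2704545 = (134 + 640198) + 2704545 = 640332 + 2704545 = 3344877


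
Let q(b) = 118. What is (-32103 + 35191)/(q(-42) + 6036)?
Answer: 1544/3077 ≈ 0.50179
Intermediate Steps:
(-32103 + 35191)/(q(-42) + 6036) = (-32103 + 35191)/(118 + 6036) = 3088/6154 = 3088*(1/6154) = 1544/3077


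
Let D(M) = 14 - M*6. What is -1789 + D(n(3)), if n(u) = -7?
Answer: -1733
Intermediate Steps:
D(M) = 14 - 6*M
-1789 + D(n(3)) = -1789 + (14 - 6*(-7)) = -1789 + (14 + 42) = -1789 + 56 = -1733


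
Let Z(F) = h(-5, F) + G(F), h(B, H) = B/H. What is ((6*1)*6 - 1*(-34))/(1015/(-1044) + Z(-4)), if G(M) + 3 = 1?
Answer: -1260/31 ≈ -40.645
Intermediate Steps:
G(M) = -2 (G(M) = -3 + 1 = -2)
Z(F) = -2 - 5/F (Z(F) = -5/F - 2 = -2 - 5/F)
((6*1)*6 - 1*(-34))/(1015/(-1044) + Z(-4)) = ((6*1)*6 - 1*(-34))/(1015/(-1044) + (-2 - 5/(-4))) = (6*6 + 34)/(1015*(-1/1044) + (-2 - 5*(-¼))) = (36 + 34)/(-35/36 + (-2 + 5/4)) = 70/(-35/36 - ¾) = 70/(-31/18) = 70*(-18/31) = -1260/31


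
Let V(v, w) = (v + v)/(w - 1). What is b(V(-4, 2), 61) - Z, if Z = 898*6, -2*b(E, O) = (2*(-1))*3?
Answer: -5385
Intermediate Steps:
V(v, w) = 2*v/(-1 + w) (V(v, w) = (2*v)/(-1 + w) = 2*v/(-1 + w))
b(E, O) = 3 (b(E, O) = -2*(-1)*3/2 = -(-1)*3 = -½*(-6) = 3)
Z = 5388
b(V(-4, 2), 61) - Z = 3 - 1*5388 = 3 - 5388 = -5385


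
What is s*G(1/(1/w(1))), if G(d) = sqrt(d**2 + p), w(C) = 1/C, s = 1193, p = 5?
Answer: 1193*sqrt(6) ≈ 2922.2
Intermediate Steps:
G(d) = sqrt(5 + d**2) (G(d) = sqrt(d**2 + 5) = sqrt(5 + d**2))
s*G(1/(1/w(1))) = 1193*sqrt(5 + (1/(1/(1/1)))**2) = 1193*sqrt(5 + (1/(1/1))**2) = 1193*sqrt(5 + (1/1)**2) = 1193*sqrt(5 + 1**2) = 1193*sqrt(5 + 1) = 1193*sqrt(6)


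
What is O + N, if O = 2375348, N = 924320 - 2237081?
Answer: 1062587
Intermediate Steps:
N = -1312761
O + N = 2375348 - 1312761 = 1062587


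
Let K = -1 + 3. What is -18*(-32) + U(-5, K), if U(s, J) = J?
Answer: 578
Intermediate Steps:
K = 2
-18*(-32) + U(-5, K) = -18*(-32) + 2 = 576 + 2 = 578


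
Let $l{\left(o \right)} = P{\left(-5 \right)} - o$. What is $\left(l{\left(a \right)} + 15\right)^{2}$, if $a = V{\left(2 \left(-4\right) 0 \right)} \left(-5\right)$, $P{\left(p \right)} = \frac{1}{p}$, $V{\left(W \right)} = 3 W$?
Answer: $\frac{5476}{25} \approx 219.04$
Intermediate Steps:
$a = 0$ ($a = 3 \cdot 2 \left(-4\right) 0 \left(-5\right) = 3 \left(\left(-8\right) 0\right) \left(-5\right) = 3 \cdot 0 \left(-5\right) = 0 \left(-5\right) = 0$)
$l{\left(o \right)} = - \frac{1}{5} - o$ ($l{\left(o \right)} = \frac{1}{-5} - o = - \frac{1}{5} - o$)
$\left(l{\left(a \right)} + 15\right)^{2} = \left(\left(- \frac{1}{5} - 0\right) + 15\right)^{2} = \left(\left(- \frac{1}{5} + 0\right) + 15\right)^{2} = \left(- \frac{1}{5} + 15\right)^{2} = \left(\frac{74}{5}\right)^{2} = \frac{5476}{25}$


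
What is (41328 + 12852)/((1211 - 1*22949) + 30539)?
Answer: 54180/8801 ≈ 6.1561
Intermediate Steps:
(41328 + 12852)/((1211 - 1*22949) + 30539) = 54180/((1211 - 22949) + 30539) = 54180/(-21738 + 30539) = 54180/8801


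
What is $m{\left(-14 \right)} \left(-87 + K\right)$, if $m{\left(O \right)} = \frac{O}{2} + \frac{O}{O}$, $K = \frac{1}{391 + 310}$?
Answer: $\frac{365916}{701} \approx 521.99$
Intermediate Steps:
$K = \frac{1}{701} \approx 0.0014265$
$m{\left(O \right)} = 1 + \frac{O}{2}$ ($m{\left(O \right)} = O \frac{1}{2} + 1 = \frac{O}{2} + 1 = 1 + \frac{O}{2}$)
$m{\left(-14 \right)} \left(-87 + K\right) = \left(1 + \frac{1}{2} \left(-14\right)\right) \left(-87 + \frac{1}{701}\right) = \left(1 - 7\right) \left(- \frac{60986}{701}\right) = \left(-6\right) \left(- \frac{60986}{701}\right) = \frac{365916}{701}$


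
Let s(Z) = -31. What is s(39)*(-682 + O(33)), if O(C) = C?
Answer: 20119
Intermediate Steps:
s(39)*(-682 + O(33)) = -31*(-682 + 33) = -31*(-649) = 20119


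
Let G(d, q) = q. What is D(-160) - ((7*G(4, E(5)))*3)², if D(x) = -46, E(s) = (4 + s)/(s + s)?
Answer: -40321/100 ≈ -403.21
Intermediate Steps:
E(s) = (4 + s)/(2*s) (E(s) = (4 + s)/((2*s)) = (4 + s)*(1/(2*s)) = (4 + s)/(2*s))
D(-160) - ((7*G(4, E(5)))*3)² = -46 - ((7*((½)*(4 + 5)/5))*3)² = -46 - ((7*((½)*(⅕)*9))*3)² = -46 - ((7*(9/10))*3)² = -46 - ((63/10)*3)² = -46 - (189/10)² = -46 - 1*35721/100 = -46 - 35721/100 = -40321/100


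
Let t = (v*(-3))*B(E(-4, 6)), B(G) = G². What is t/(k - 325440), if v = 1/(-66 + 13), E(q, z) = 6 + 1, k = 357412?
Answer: 147/1694516 ≈ 8.6750e-5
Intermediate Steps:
E(q, z) = 7
v = -1/53 (v = 1/(-53) = -1/53 ≈ -0.018868)
t = 147/53 (t = -1/53*(-3)*7² = (3/53)*49 = 147/53 ≈ 2.7736)
t/(k - 325440) = 147/(53*(357412 - 325440)) = (147/53)/31972 = (147/53)*(1/31972) = 147/1694516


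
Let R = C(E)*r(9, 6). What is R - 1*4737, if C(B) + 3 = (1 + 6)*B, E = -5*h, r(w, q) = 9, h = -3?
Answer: -3819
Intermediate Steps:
E = 15 (E = -5*(-3) = 15)
C(B) = -3 + 7*B (C(B) = -3 + (1 + 6)*B = -3 + 7*B)
R = 918 (R = (-3 + 7*15)*9 = (-3 + 105)*9 = 102*9 = 918)
R - 1*4737 = 918 - 1*4737 = 918 - 4737 = -3819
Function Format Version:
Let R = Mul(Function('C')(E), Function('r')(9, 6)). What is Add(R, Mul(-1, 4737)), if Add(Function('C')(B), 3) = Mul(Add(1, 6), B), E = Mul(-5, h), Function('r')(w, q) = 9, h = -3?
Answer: -3819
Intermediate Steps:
E = 15 (E = Mul(-5, -3) = 15)
Function('C')(B) = Add(-3, Mul(7, B)) (Function('C')(B) = Add(-3, Mul(Add(1, 6), B)) = Add(-3, Mul(7, B)))
R = 918 (R = Mul(Add(-3, Mul(7, 15)), 9) = Mul(Add(-3, 105), 9) = Mul(102, 9) = 918)
Add(R, Mul(-1, 4737)) = Add(918, Mul(-1, 4737)) = Add(918, -4737) = -3819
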